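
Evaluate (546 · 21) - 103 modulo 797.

546 · 21 = 11466 ≡ 308 (mod 797)
308 - 103 = 205

205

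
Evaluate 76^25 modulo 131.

Using repeated squaring:
76^1 ≡ 76 (mod 131)
76^2 ≡ 76^2 = 5776 ≡ 12 (mod 131)
76^4 ≡ 12^2 = 144 ≡ 13 (mod 131)
76^8 ≡ 13^2 = 169 ≡ 38 (mod 131)
76^16 ≡ 38^2 = 1444 ≡ 3 (mod 131)
76^25 = 76^16 × 76^8 × 76^1 ≡ 3 × 38 × 76 (mod 131).
Accumulate the product:
3 × 38 = 114
114 × 76 = 8664 ≡ 18

18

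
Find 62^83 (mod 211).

83 in binary is 1010011, i.e. 83 = 64 + 16 + 2 + 1.
62^1 ≡ 62 (mod 211)
62^2 ≡ 62^2 = 3844 ≡ 46 (mod 211)
62^4 ≡ 46^2 = 2116 ≡ 6 (mod 211)
62^8 ≡ 6^2 = 36 (mod 211)
62^16 ≡ 36^2 = 1296 ≡ 30 (mod 211)
62^32 ≡ 30^2 = 900 ≡ 56 (mod 211)
62^64 ≡ 56^2 = 3136 ≡ 182 (mod 211)
62^83 = 62^64 * 62^16 * 62^2 * 62^1 ≡ 182 * 30 * 46 * 62 (mod 211).
Accumulate the product:
182 * 30 = 5460 ≡ 185
185 * 46 = 8510 ≡ 70
70 * 62 = 4340 ≡ 120

120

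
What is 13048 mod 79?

13048 = 165·79 + 13, so 13048 ≡ 13 (mod 79).

13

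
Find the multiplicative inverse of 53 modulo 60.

17

60 = 1*53 + 7
53 = 7*7 + 4
7 = 1*4 + 3
4 = 1*3 + 1
3 = 3*1 + 0
gcd(53, 60) = 1, so the inverse exists.
Back-substitute for 1:
1 = 1*4 − 1*3
  = −1*7 + 2*4
  = 2*53 − 15*7
  = −15*60 + 17*53
So 53⁻¹ ≡ 17 (mod 60).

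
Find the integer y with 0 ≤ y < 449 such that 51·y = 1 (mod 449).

405

By the extended Euclidean algorithm:
449 = 8*51 + 41
51 = 1*41 + 10
41 = 4*10 + 1
10 = 10*1 + 0
gcd(51, 449) = 1, so the inverse exists.
Back-substitute for 1:
1 = 1*41 − 4*10
  = −4*51 + 5*41
  = 5*449 − 44*51
So 51⁻¹ ≡ −44 ≡ 405 (mod 449).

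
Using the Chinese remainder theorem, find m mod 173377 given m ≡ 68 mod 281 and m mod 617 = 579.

61045

281⁻¹ mod 617: 281·516 ≡ 1 (mod 617), so 281⁻¹ ≡ 516.
m = 68 + 281·((579 − 68)·516 mod 617) = 68 + 281·217 = 61045.
Check: 61045 mod 281 = 68, 61045 mod 617 = 579. ✓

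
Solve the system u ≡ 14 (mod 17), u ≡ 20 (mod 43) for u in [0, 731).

17⁻¹ mod 43: 17*38 ≡ 1 (mod 43), so 17⁻¹ ≡ 38.
u = 14 + 17*((20 − 14)*38 mod 43) = 14 + 17*13 = 235.
Check: 235 mod 17 = 14, 235 mod 43 = 20. ✓

235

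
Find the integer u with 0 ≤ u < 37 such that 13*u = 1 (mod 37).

Run the extended Euclidean algorithm:
37 = 2*13 + 11
13 = 1*11 + 2
11 = 5*2 + 1
2 = 2*1 + 0
gcd(13, 37) = 1, so the inverse exists.
Back-substitute for 1:
1 = 1*11 − 5*2
  = −5*13 + 6*11
  = 6*37 − 17*13
So 13⁻¹ ≡ −17 ≡ 20 (mod 37).

20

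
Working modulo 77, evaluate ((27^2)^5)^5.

1

(27)^2 ≡ 36 (mod 77)
(36)^5 ≡ 1 (mod 77)
(1)^5 ≡ 1 (mod 77)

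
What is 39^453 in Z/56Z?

15

Compute successive squares:
39^1 ≡ 39 (mod 56)
39^2 ≡ 39^2 = 1521 ≡ 9 (mod 56)
39^4 ≡ 9^2 = 81 ≡ 25 (mod 56)
39^8 ≡ 25^2 = 625 ≡ 9 (mod 56)
39^16 ≡ 9^2 = 81 ≡ 25 (mod 56)
39^32 ≡ 25^2 = 625 ≡ 9 (mod 56)
39^64 ≡ 9^2 = 81 ≡ 25 (mod 56)
39^128 ≡ 25^2 = 625 ≡ 9 (mod 56)
39^256 ≡ 9^2 = 81 ≡ 25 (mod 56)
39^453 = 39^256 * 39^128 * 39^64 * 39^4 * 39^1 ≡ 25 * 9 * 25 * 25 * 39 (mod 56).
Accumulate the product:
25 * 9 = 225 ≡ 1
1 * 25 = 25
25 * 25 = 625 ≡ 9
9 * 39 = 351 ≡ 15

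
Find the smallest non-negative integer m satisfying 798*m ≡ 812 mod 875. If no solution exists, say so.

69

gcd(798, 875) = 7, and 7 | 812, so solutions exist.
Divide through by 7: 114*m = 116 (mod 125).
114⁻¹ ≡ 34 (mod 125).
m ≡ 34*116 ≡ 69 (mod 125).
The smallest non-negative solution is m = 69.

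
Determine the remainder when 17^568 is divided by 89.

By square-and-multiply:
568 in binary is 1000111000, i.e. 568 = 512 + 32 + 16 + 8.
17^1 ≡ 17 (mod 89)
17^2 ≡ 17^2 = 289 ≡ 22 (mod 89)
17^4 ≡ 22^2 = 484 ≡ 39 (mod 89)
17^8 ≡ 39^2 = 1521 ≡ 8 (mod 89)
17^16 ≡ 8^2 = 64 (mod 89)
17^32 ≡ 64^2 = 4096 ≡ 2 (mod 89)
17^64 ≡ 2^2 = 4 (mod 89)
17^128 ≡ 4^2 = 16 (mod 89)
17^256 ≡ 16^2 = 256 ≡ 78 (mod 89)
17^512 ≡ 78^2 = 6084 ≡ 32 (mod 89)
17^568 = 17^512 · 17^32 · 17^16 · 17^8 ≡ 32 · 2 · 64 · 8 (mod 89).
Accumulate the product:
32 · 2 = 64
64 · 64 = 4096 ≡ 2
2 · 8 = 16

16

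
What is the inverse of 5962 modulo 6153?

451

Run the extended Euclidean algorithm:
6153 = 1*5962 + 191
5962 = 31*191 + 41
191 = 4*41 + 27
41 = 1*27 + 14
27 = 1*14 + 13
14 = 1*13 + 1
13 = 13*1 + 0
gcd(5962, 6153) = 1, so the inverse exists.
Back-substitute for 1:
1 = 1*14 − 1*13
  = −1*27 + 2*14
  = 2*41 − 3*27
  = −3*191 + 14*41
  = 14*5962 − 437*191
  = −437*6153 + 451*5962
So 5962⁻¹ ≡ 451 (mod 6153).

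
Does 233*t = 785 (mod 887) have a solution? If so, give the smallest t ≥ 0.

464

gcd(233, 887) = 1, so a unique solution mod 887 exists.
233⁻¹ ≡ 552 (mod 887).
t ≡ 552*785 ≡ 464 (mod 887).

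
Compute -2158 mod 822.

308

-2158 = -3*822 + 308, so -2158 ≡ 308 (mod 822).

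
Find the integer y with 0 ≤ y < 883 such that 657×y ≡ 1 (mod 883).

883 = 1×657 + 226
657 = 2×226 + 205
226 = 1×205 + 21
205 = 9×21 + 16
21 = 1×16 + 5
16 = 3×5 + 1
5 = 5×1 + 0
gcd(657, 883) = 1, so the inverse exists.
Back-substitute for 1:
1 = 1×16 − 3×5
  = −3×21 + 4×16
  = 4×205 − 39×21
  = −39×226 + 43×205
  = 43×657 − 125×226
  = −125×883 + 168×657
So 657⁻¹ ≡ 168 (mod 883).

168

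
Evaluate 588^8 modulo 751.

Using repeated squaring:
588^1 ≡ 588 (mod 751)
588^2 ≡ 588^2 = 345744 ≡ 284 (mod 751)
588^4 ≡ 284^2 = 80656 ≡ 299 (mod 751)
588^8 ≡ 299^2 = 89401 ≡ 32 (mod 751)
So 588^8 ≡ 32 (mod 751).

32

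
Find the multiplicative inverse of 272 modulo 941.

813

941 = 3*272 + 125
272 = 2*125 + 22
125 = 5*22 + 15
22 = 1*15 + 7
15 = 2*7 + 1
7 = 7*1 + 0
gcd(272, 941) = 1, so the inverse exists.
Bézout: 1 = 37*941 − 128*272.
So 272⁻¹ ≡ −128 ≡ 813 (mod 941).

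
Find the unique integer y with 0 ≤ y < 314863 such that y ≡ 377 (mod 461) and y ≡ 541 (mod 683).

124847

461⁻¹ mod 683: 461·643 ≡ 1 (mod 683), so 461⁻¹ ≡ 643.
y = 377 + 461·((541 − 377)·643 mod 683) = 377 + 461·270 = 124847.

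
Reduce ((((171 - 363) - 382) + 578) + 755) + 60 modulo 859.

819

171 - 363 = -192 ≡ 667 (mod 859)
667 - 382 = 285
285 + 578 = 863 ≡ 4 (mod 859)
4 + 755 = 759
759 + 60 = 819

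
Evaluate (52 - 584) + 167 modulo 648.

52 - 584 = -532 ≡ 116 (mod 648)
116 + 167 = 283

283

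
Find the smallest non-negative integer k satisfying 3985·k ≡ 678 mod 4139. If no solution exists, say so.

gcd(3985, 4139) = 1, so a unique solution mod 4139 exists.
3985⁻¹ ≡ 2177 (mod 4139).
k ≡ 2177·678 ≡ 2522 (mod 4139).

2522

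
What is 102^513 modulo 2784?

513 in binary is 1000000001, i.e. 513 = 512 + 1.
102^1 ≡ 102 (mod 2784)
102^2 ≡ 102^2 = 10404 ≡ 2052 (mod 2784)
102^4 ≡ 2052^2 = 4210704 ≡ 1296 (mod 2784)
102^8 ≡ 1296^2 = 1679616 ≡ 864 (mod 2784)
102^16 ≡ 864^2 = 746496 ≡ 384 (mod 2784)
102^32 ≡ 384^2 = 147456 ≡ 2688 (mod 2784)
102^64 ≡ 2688^2 = 7225344 ≡ 864 (mod 2784)
102^128 ≡ 864^2 = 746496 ≡ 384 (mod 2784)
102^256 ≡ 384^2 = 147456 ≡ 2688 (mod 2784)
102^512 ≡ 2688^2 = 7225344 ≡ 864 (mod 2784)
102^513 = 102^512 × 102^1 ≡ 864 × 102 (mod 2784).
864 × 102 = 88128 ≡ 1824 (mod 2784).

1824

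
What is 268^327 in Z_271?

10

Using repeated squaring:
327 in binary is 101000111, i.e. 327 = 256 + 64 + 4 + 2 + 1.
268^1 ≡ 268 (mod 271)
268^2 ≡ 268^2 = 71824 ≡ 9 (mod 271)
268^4 ≡ 9^2 = 81 (mod 271)
268^8 ≡ 81^2 = 6561 ≡ 57 (mod 271)
268^16 ≡ 57^2 = 3249 ≡ 268 (mod 271)
268^32 ≡ 268^2 = 71824 ≡ 9 (mod 271)
268^64 ≡ 9^2 = 81 (mod 271)
268^128 ≡ 81^2 = 6561 ≡ 57 (mod 271)
268^256 ≡ 57^2 = 3249 ≡ 268 (mod 271)
268^327 = 268^256 * 268^64 * 268^4 * 268^2 * 268^1 ≡ 268 * 81 * 81 * 9 * 268 (mod 271).
Accumulate the product:
268 * 81 = 21708 ≡ 28
28 * 81 = 2268 ≡ 100
100 * 9 = 900 ≡ 87
87 * 268 = 23316 ≡ 10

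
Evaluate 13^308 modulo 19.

308 in binary is 100110100, i.e. 308 = 256 + 32 + 16 + 4.
13^1 ≡ 13 (mod 19)
13^2 ≡ 13^2 = 169 ≡ 17 (mod 19)
13^4 ≡ 17^2 = 289 ≡ 4 (mod 19)
13^8 ≡ 4^2 = 16 (mod 19)
13^16 ≡ 16^2 = 256 ≡ 9 (mod 19)
13^32 ≡ 9^2 = 81 ≡ 5 (mod 19)
13^64 ≡ 5^2 = 25 ≡ 6 (mod 19)
13^128 ≡ 6^2 = 36 ≡ 17 (mod 19)
13^256 ≡ 17^2 = 289 ≡ 4 (mod 19)
13^308 = 13^256 * 13^32 * 13^16 * 13^4 ≡ 4 * 5 * 9 * 4 (mod 19).
Accumulate the product:
4 * 5 = 20 ≡ 1
1 * 9 = 9
9 * 4 = 36 ≡ 17

17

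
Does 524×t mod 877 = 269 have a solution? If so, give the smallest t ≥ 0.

675

gcd(524, 877) = 1, so a unique solution mod 877 exists.
524⁻¹ ≡ 159 (mod 877).
t ≡ 159×269 ≡ 675 (mod 877).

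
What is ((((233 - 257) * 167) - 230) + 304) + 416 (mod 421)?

233 - 257 = -24 ≡ 397 (mod 421)
397 * 167 = 66299 ≡ 202 (mod 421)
202 - 230 = -28 ≡ 393 (mod 421)
393 + 304 = 697 ≡ 276 (mod 421)
276 + 416 = 692 ≡ 271 (mod 421)

271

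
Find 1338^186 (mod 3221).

2711

1338^1 ≡ 1338 (mod 3221)
1338^2 ≡ 1338^2 = 1790244 ≡ 2589 (mod 3221)
1338^4 ≡ 2589^2 = 6702921 ≡ 20 (mod 3221)
1338^8 ≡ 20^2 = 400 (mod 3221)
1338^16 ≡ 400^2 = 160000 ≡ 2171 (mod 3221)
1338^32 ≡ 2171^2 = 4713241 ≡ 918 (mod 3221)
1338^64 ≡ 918^2 = 842724 ≡ 2043 (mod 3221)
1338^128 ≡ 2043^2 = 4173849 ≡ 2654 (mod 3221)
1338^186 = 1338^128 · 1338^32 · 1338^16 · 1338^8 · 1338^2 ≡ 2654 · 918 · 2171 · 400 · 2589 (mod 3221).
Accumulate the product:
2654 · 918 = 2436372 ≡ 1296
1296 · 2171 = 2813616 ≡ 1683
1683 · 400 = 673200 ≡ 11
11 · 2589 = 28479 ≡ 2711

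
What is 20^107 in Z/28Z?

Compute successive squares:
107 in binary is 1101011, i.e. 107 = 64 + 32 + 8 + 2 + 1.
20^1 ≡ 20 (mod 28)
20^2 ≡ 20^2 = 400 ≡ 8 (mod 28)
20^4 ≡ 8^2 = 64 ≡ 8 (mod 28)
20^8 ≡ 8^2 = 64 ≡ 8 (mod 28)
20^16 ≡ 8^2 = 64 ≡ 8 (mod 28)
20^32 ≡ 8^2 = 64 ≡ 8 (mod 28)
20^64 ≡ 8^2 = 64 ≡ 8 (mod 28)
20^107 = 20^64 × 20^32 × 20^8 × 20^2 × 20^1 ≡ 8 × 8 × 8 × 8 × 20 (mod 28).
Accumulate the product:
8 × 8 = 64 ≡ 8
8 × 8 = 64 ≡ 8
8 × 8 = 64 ≡ 8
8 × 20 = 160 ≡ 20

20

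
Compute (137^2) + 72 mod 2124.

(137)^2 ≡ 1777 (mod 2124)
1777 + 72 = 1849

1849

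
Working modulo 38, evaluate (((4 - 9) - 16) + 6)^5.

17

4 - 9 = -5 ≡ 33 (mod 38)
33 - 16 = 17
17 + 6 = 23
(23)^5 ≡ 17 (mod 38)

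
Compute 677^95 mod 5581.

95 in binary is 1011111, i.e. 95 = 64 + 16 + 8 + 4 + 2 + 1.
677^1 ≡ 677 (mod 5581)
677^2 ≡ 677^2 = 458329 ≡ 687 (mod 5581)
677^4 ≡ 687^2 = 471969 ≡ 3165 (mod 5581)
677^8 ≡ 3165^2 = 10017225 ≡ 4911 (mod 5581)
677^16 ≡ 4911^2 = 24117921 ≡ 2420 (mod 5581)
677^32 ≡ 2420^2 = 5856400 ≡ 1931 (mod 5581)
677^64 ≡ 1931^2 = 3728761 ≡ 653 (mod 5581)
677^95 = 677^64 · 677^16 · 677^8 · 677^4 · 677^2 · 677^1 ≡ 653 · 2420 · 4911 · 3165 · 687 · 677 (mod 5581).
Accumulate the product:
653 · 2420 = 1580260 ≡ 837
837 · 4911 = 4110507 ≡ 2891
2891 · 3165 = 9150015 ≡ 2756
2756 · 687 = 1893372 ≡ 1413
1413 · 677 = 956601 ≡ 2250

2250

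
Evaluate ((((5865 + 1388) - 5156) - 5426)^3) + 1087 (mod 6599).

5935

5865 + 1388 = 7253 ≡ 654 (mod 6599)
654 - 5156 = -4502 ≡ 2097 (mod 6599)
2097 - 5426 = -3329 ≡ 3270 (mod 6599)
(3270)^3 ≡ 4848 (mod 6599)
4848 + 1087 = 5935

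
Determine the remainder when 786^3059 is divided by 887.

603

By square-and-multiply:
3059 in binary is 101111110011, i.e. 3059 = 2048 + 512 + 256 + 128 + 64 + 32 + 16 + 2 + 1.
786^1 ≡ 786 (mod 887)
786^2 ≡ 786^2 = 617796 ≡ 444 (mod 887)
786^4 ≡ 444^2 = 197136 ≡ 222 (mod 887)
786^8 ≡ 222^2 = 49284 ≡ 499 (mod 887)
786^16 ≡ 499^2 = 249001 ≡ 641 (mod 887)
786^32 ≡ 641^2 = 410881 ≡ 200 (mod 887)
786^64 ≡ 200^2 = 40000 ≡ 85 (mod 887)
786^128 ≡ 85^2 = 7225 ≡ 129 (mod 887)
786^256 ≡ 129^2 = 16641 ≡ 675 (mod 887)
786^512 ≡ 675^2 = 455625 ≡ 594 (mod 887)
786^1024 ≡ 594^2 = 352836 ≡ 697 (mod 887)
786^2048 ≡ 697^2 = 485809 ≡ 620 (mod 887)
786^3059 = 786^2048 * 786^512 * 786^256 * 786^128 * 786^64 * 786^32 * 786^16 * 786^2 * 786^1 ≡ 620 * 594 * 675 * 129 * 85 * 200 * 641 * 444 * 786 (mod 887).
Accumulate the product:
620 * 594 = 368280 ≡ 175
175 * 675 = 118125 ≡ 154
154 * 129 = 19866 ≡ 352
352 * 85 = 29920 ≡ 649
649 * 200 = 129800 ≡ 298
298 * 641 = 191018 ≡ 313
313 * 444 = 138972 ≡ 600
600 * 786 = 471600 ≡ 603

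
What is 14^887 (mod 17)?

By square-and-multiply:
887 in binary is 1101110111, i.e. 887 = 512 + 256 + 64 + 32 + 16 + 4 + 2 + 1.
14^1 ≡ 14 (mod 17)
14^2 ≡ 14^2 = 196 ≡ 9 (mod 17)
14^4 ≡ 9^2 = 81 ≡ 13 (mod 17)
14^8 ≡ 13^2 = 169 ≡ 16 (mod 17)
14^16 ≡ 16^2 = 256 ≡ 1 (mod 17)
14^32 ≡ 1^2 = 1 (mod 17)
14^64 ≡ 1^2 = 1 (mod 17)
14^128 ≡ 1^2 = 1 (mod 17)
14^256 ≡ 1^2 = 1 (mod 17)
14^512 ≡ 1^2 = 1 (mod 17)
14^887 = 14^512 × 14^256 × 14^64 × 14^32 × 14^16 × 14^4 × 14^2 × 14^1 ≡ 1 × 1 × 1 × 1 × 1 × 13 × 9 × 14 (mod 17).
Accumulate the product:
1 × 1 = 1
1 × 1 = 1
1 × 1 = 1
1 × 1 = 1
1 × 13 = 13
13 × 9 = 117 ≡ 15
15 × 14 = 210 ≡ 6

6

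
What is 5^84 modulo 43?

By square-and-multiply:
84 in binary is 1010100, i.e. 84 = 64 + 16 + 4.
5^1 ≡ 5 (mod 43)
5^2 ≡ 5^2 = 25 (mod 43)
5^4 ≡ 25^2 = 625 ≡ 23 (mod 43)
5^8 ≡ 23^2 = 529 ≡ 13 (mod 43)
5^16 ≡ 13^2 = 169 ≡ 40 (mod 43)
5^32 ≡ 40^2 = 1600 ≡ 9 (mod 43)
5^64 ≡ 9^2 = 81 ≡ 38 (mod 43)
5^84 = 5^64 * 5^16 * 5^4 ≡ 38 * 40 * 23 (mod 43).
Accumulate the product:
38 * 40 = 1520 ≡ 15
15 * 23 = 345 ≡ 1

1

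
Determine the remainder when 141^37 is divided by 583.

48

Compute successive squares:
37 in binary is 100101, i.e. 37 = 32 + 4 + 1.
141^1 ≡ 141 (mod 583)
141^2 ≡ 141^2 = 19881 ≡ 59 (mod 583)
141^4 ≡ 59^2 = 3481 ≡ 566 (mod 583)
141^8 ≡ 566^2 = 320356 ≡ 289 (mod 583)
141^16 ≡ 289^2 = 83521 ≡ 152 (mod 583)
141^32 ≡ 152^2 = 23104 ≡ 367 (mod 583)
141^37 = 141^32 × 141^4 × 141^1 ≡ 367 × 566 × 141 (mod 583).
Accumulate the product:
367 × 566 = 207722 ≡ 174
174 × 141 = 24534 ≡ 48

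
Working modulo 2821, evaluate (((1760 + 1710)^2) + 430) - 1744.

2379

1760 + 1710 = 3470 ≡ 649 (mod 2821)
(649)^2 ≡ 872 (mod 2821)
872 + 430 = 1302
1302 - 1744 = -442 ≡ 2379 (mod 2821)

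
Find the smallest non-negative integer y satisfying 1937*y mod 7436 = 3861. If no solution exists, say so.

121

gcd(1937, 7436) = 13, and 13 | 3861, so solutions exist.
Divide through by 13: 149*y ≡ 297 mod 572.
149⁻¹ ≡ 453 (mod 572).
y ≡ 453*297 ≡ 121 (mod 572).
The smallest non-negative solution is y = 121.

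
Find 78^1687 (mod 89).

1687 in binary is 11010010111, i.e. 1687 = 1024 + 512 + 128 + 16 + 4 + 2 + 1.
78^1 ≡ 78 (mod 89)
78^2 ≡ 78^2 = 6084 ≡ 32 (mod 89)
78^4 ≡ 32^2 = 1024 ≡ 45 (mod 89)
78^8 ≡ 45^2 = 2025 ≡ 67 (mod 89)
78^16 ≡ 67^2 = 4489 ≡ 39 (mod 89)
78^32 ≡ 39^2 = 1521 ≡ 8 (mod 89)
78^64 ≡ 8^2 = 64 (mod 89)
78^128 ≡ 64^2 = 4096 ≡ 2 (mod 89)
78^256 ≡ 2^2 = 4 (mod 89)
78^512 ≡ 4^2 = 16 (mod 89)
78^1024 ≡ 16^2 = 256 ≡ 78 (mod 89)
78^1687 = 78^1024 * 78^512 * 78^128 * 78^16 * 78^4 * 78^2 * 78^1 ≡ 78 * 16 * 2 * 39 * 45 * 32 * 78 (mod 89).
Accumulate the product:
78 * 16 = 1248 ≡ 2
2 * 2 = 4
4 * 39 = 156 ≡ 67
67 * 45 = 3015 ≡ 78
78 * 32 = 2496 ≡ 4
4 * 78 = 312 ≡ 45

45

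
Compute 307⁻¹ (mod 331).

331 = 1·307 + 24
307 = 12·24 + 19
24 = 1·19 + 5
19 = 3·5 + 4
5 = 1·4 + 1
4 = 4·1 + 0
gcd(307, 331) = 1, so the inverse exists.
Back-substitute for 1:
1 = 1·5 − 1·4
  = −1·19 + 4·5
  = 4·24 − 5·19
  = −5·307 + 64·24
  = 64·331 − 69·307
So 307⁻¹ ≡ −69 ≡ 262 (mod 331).

262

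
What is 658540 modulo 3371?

658540 = 195×3371 + 1195, so 658540 ≡ 1195 (mod 3371).

1195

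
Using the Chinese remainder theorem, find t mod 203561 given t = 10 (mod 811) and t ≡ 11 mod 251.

811⁻¹ mod 251: 811×13 ≡ 1 (mod 251), so 811⁻¹ ≡ 13.
t = 10 + 811×((11 − 10)×13 mod 251) = 10 + 811×13 = 10553.

10553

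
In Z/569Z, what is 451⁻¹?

Run the extended Euclidean algorithm:
569 = 1*451 + 118
451 = 3*118 + 97
118 = 1*97 + 21
97 = 4*21 + 13
21 = 1*13 + 8
13 = 1*8 + 5
8 = 1*5 + 3
5 = 1*3 + 2
3 = 1*2 + 1
2 = 2*1 + 0
gcd(451, 569) = 1, so the inverse exists.
Back-substitute for 1:
1 = 1*3 − 1*2
  = −1*5 + 2*3
  = 2*8 − 3*5
  = −3*13 + 5*8
  = 5*21 − 8*13
  = −8*97 + 37*21
  = 37*118 − 45*97
  = −45*451 + 172*118
  = 172*569 − 217*451
So 451⁻¹ ≡ −217 ≡ 352 (mod 569).

352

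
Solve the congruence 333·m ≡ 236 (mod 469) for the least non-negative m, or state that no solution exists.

150

gcd(333, 469) = 1, so a unique solution mod 469 exists.
333⁻¹ ≡ 100 (mod 469).
m ≡ 100·236 ≡ 150 (mod 469).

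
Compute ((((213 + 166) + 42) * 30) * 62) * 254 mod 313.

213 + 166 = 379 ≡ 66 (mod 313)
66 + 42 = 108
108 * 30 = 3240 ≡ 110 (mod 313)
110 * 62 = 6820 ≡ 247 (mod 313)
247 * 254 = 62738 ≡ 138 (mod 313)

138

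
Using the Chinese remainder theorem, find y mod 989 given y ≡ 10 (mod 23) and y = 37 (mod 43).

23⁻¹ mod 43: 23·15 ≡ 1 (mod 43), so 23⁻¹ ≡ 15.
y = 10 + 23·((37 − 10)·15 mod 43) = 10 + 23·18 = 424.

424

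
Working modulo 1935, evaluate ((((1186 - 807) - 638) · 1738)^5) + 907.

1920

1186 - 807 = 379
379 - 638 = -259 ≡ 1676 (mod 1935)
1676 · 1738 = 2912888 ≡ 713 (mod 1935)
(713)^5 ≡ 1013 (mod 1935)
1013 + 907 = 1920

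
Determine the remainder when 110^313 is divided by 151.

84

313 in binary is 100111001, i.e. 313 = 256 + 32 + 16 + 8 + 1.
110^1 ≡ 110 (mod 151)
110^2 ≡ 110^2 = 12100 ≡ 20 (mod 151)
110^4 ≡ 20^2 = 400 ≡ 98 (mod 151)
110^8 ≡ 98^2 = 9604 ≡ 91 (mod 151)
110^16 ≡ 91^2 = 8281 ≡ 127 (mod 151)
110^32 ≡ 127^2 = 16129 ≡ 123 (mod 151)
110^64 ≡ 123^2 = 15129 ≡ 29 (mod 151)
110^128 ≡ 29^2 = 841 ≡ 86 (mod 151)
110^256 ≡ 86^2 = 7396 ≡ 148 (mod 151)
110^313 = 110^256 × 110^32 × 110^16 × 110^8 × 110^1 ≡ 148 × 123 × 127 × 91 × 110 (mod 151).
Accumulate the product:
148 × 123 = 18204 ≡ 84
84 × 127 = 10668 ≡ 98
98 × 91 = 8918 ≡ 9
9 × 110 = 990 ≡ 84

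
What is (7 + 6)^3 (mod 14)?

13

7 + 6 = 13
(13)^3 ≡ 13 (mod 14)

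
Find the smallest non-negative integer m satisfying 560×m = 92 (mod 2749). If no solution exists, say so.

gcd(560, 2749) = 1, so a unique solution mod 2749 exists.
560⁻¹ ≡ 54 (mod 2749).
m ≡ 54×92 ≡ 2219 (mod 2749).

2219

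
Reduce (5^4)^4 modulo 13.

1

(5)^4 ≡ 1 (mod 13)
(1)^4 ≡ 1 (mod 13)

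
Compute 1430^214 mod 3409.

3229

Compute successive squares:
1430^1 ≡ 1430 (mod 3409)
1430^2 ≡ 1430^2 = 2044900 ≡ 2909 (mod 3409)
1430^4 ≡ 2909^2 = 8462281 ≡ 1143 (mod 3409)
1430^8 ≡ 1143^2 = 1306449 ≡ 802 (mod 3409)
1430^16 ≡ 802^2 = 643204 ≡ 2312 (mod 3409)
1430^32 ≡ 2312^2 = 5345344 ≡ 32 (mod 3409)
1430^64 ≡ 32^2 = 1024 (mod 3409)
1430^128 ≡ 1024^2 = 1048576 ≡ 2013 (mod 3409)
1430^214 = 1430^128 · 1430^64 · 1430^16 · 1430^4 · 1430^2 ≡ 2013 · 1024 · 2312 · 1143 · 2909 (mod 3409).
Accumulate the product:
2013 · 1024 = 2061312 ≡ 2276
2276 · 2312 = 5262112 ≡ 2025
2025 · 1143 = 2314575 ≡ 3273
3273 · 2909 = 9521157 ≡ 3229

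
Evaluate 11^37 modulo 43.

35

By square-and-multiply:
37 in binary is 100101, i.e. 37 = 32 + 4 + 1.
11^1 ≡ 11 (mod 43)
11^2 ≡ 11^2 = 121 ≡ 35 (mod 43)
11^4 ≡ 35^2 = 1225 ≡ 21 (mod 43)
11^8 ≡ 21^2 = 441 ≡ 11 (mod 43)
11^16 ≡ 11^2 = 121 ≡ 35 (mod 43)
11^32 ≡ 35^2 = 1225 ≡ 21 (mod 43)
11^37 = 11^32 · 11^4 · 11^1 ≡ 21 · 21 · 11 (mod 43).
Accumulate the product:
21 · 21 = 441 ≡ 11
11 · 11 = 121 ≡ 35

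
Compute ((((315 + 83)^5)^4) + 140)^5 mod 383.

342

315 + 83 = 398 ≡ 15 (mod 383)
(15)^5 ≡ 269 (mod 383)
(269)^4 ≡ 293 (mod 383)
293 + 140 = 433 ≡ 50 (mod 383)
(50)^5 ≡ 342 (mod 383)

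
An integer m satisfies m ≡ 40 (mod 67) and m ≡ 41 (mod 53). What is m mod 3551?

1313

67⁻¹ mod 53: 67·19 ≡ 1 (mod 53), so 67⁻¹ ≡ 19.
m = 40 + 67·((41 − 40)·19 mod 53) = 40 + 67·19 = 1313.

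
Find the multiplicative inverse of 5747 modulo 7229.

639

7229 = 1×5747 + 1482
5747 = 3×1482 + 1301
1482 = 1×1301 + 181
1301 = 7×181 + 34
181 = 5×34 + 11
34 = 3×11 + 1
11 = 11×1 + 0
gcd(5747, 7229) = 1, so the inverse exists.
Bézout: 1 = −508×7229 + 639×5747.
So 5747⁻¹ ≡ 639 (mod 7229).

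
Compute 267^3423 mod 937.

Compute successive squares:
3423 in binary is 110101011111, i.e. 3423 = 2048 + 1024 + 256 + 64 + 16 + 8 + 4 + 2 + 1.
267^1 ≡ 267 (mod 937)
267^2 ≡ 267^2 = 71289 ≡ 77 (mod 937)
267^4 ≡ 77^2 = 5929 ≡ 307 (mod 937)
267^8 ≡ 307^2 = 94249 ≡ 549 (mod 937)
267^16 ≡ 549^2 = 301401 ≡ 624 (mod 937)
267^32 ≡ 624^2 = 389376 ≡ 521 (mod 937)
267^64 ≡ 521^2 = 271441 ≡ 648 (mod 937)
267^128 ≡ 648^2 = 419904 ≡ 128 (mod 937)
267^256 ≡ 128^2 = 16384 ≡ 455 (mod 937)
267^512 ≡ 455^2 = 207025 ≡ 885 (mod 937)
267^1024 ≡ 885^2 = 783225 ≡ 830 (mod 937)
267^2048 ≡ 830^2 = 688900 ≡ 205 (mod 937)
267^3423 = 267^2048 * 267^1024 * 267^256 * 267^64 * 267^16 * 267^8 * 267^4 * 267^2 * 267^1 ≡ 205 * 830 * 455 * 648 * 624 * 549 * 307 * 77 * 267 (mod 937).
Accumulate the product:
205 * 830 = 170150 ≡ 553
553 * 455 = 251615 ≡ 499
499 * 648 = 323352 ≡ 87
87 * 624 = 54288 ≡ 879
879 * 549 = 482571 ≡ 16
16 * 307 = 4912 ≡ 227
227 * 77 = 17479 ≡ 613
613 * 267 = 163671 ≡ 633

633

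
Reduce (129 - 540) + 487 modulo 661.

76

129 - 540 = -411 ≡ 250 (mod 661)
250 + 487 = 737 ≡ 76 (mod 661)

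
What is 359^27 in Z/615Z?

By square-and-multiply:
27 in binary is 11011, i.e. 27 = 16 + 8 + 2 + 1.
359^1 ≡ 359 (mod 615)
359^2 ≡ 359^2 = 128881 ≡ 346 (mod 615)
359^4 ≡ 346^2 = 119716 ≡ 406 (mod 615)
359^8 ≡ 406^2 = 164836 ≡ 16 (mod 615)
359^16 ≡ 16^2 = 256 (mod 615)
359^27 = 359^16 · 359^8 · 359^2 · 359^1 ≡ 256 · 16 · 346 · 359 (mod 615).
Accumulate the product:
256 · 16 = 4096 ≡ 406
406 · 346 = 140476 ≡ 256
256 · 359 = 91904 ≡ 269

269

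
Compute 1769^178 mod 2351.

178 in binary is 10110010, i.e. 178 = 128 + 32 + 16 + 2.
1769^1 ≡ 1769 (mod 2351)
1769^2 ≡ 1769^2 = 3129361 ≡ 180 (mod 2351)
1769^4 ≡ 180^2 = 32400 ≡ 1837 (mod 2351)
1769^8 ≡ 1837^2 = 3374569 ≡ 884 (mod 2351)
1769^16 ≡ 884^2 = 781456 ≡ 924 (mod 2351)
1769^32 ≡ 924^2 = 853776 ≡ 363 (mod 2351)
1769^64 ≡ 363^2 = 131769 ≡ 113 (mod 2351)
1769^128 ≡ 113^2 = 12769 ≡ 1014 (mod 2351)
1769^178 = 1769^128 · 1769^32 · 1769^16 · 1769^2 ≡ 1014 · 363 · 924 · 180 (mod 2351).
Accumulate the product:
1014 · 363 = 368082 ≡ 1326
1326 · 924 = 1225224 ≡ 353
353 · 180 = 63540 ≡ 63

63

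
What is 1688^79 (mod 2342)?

79 in binary is 1001111, i.e. 79 = 64 + 8 + 4 + 2 + 1.
1688^1 ≡ 1688 (mod 2342)
1688^2 ≡ 1688^2 = 2849344 ≡ 1472 (mod 2342)
1688^4 ≡ 1472^2 = 2166784 ≡ 434 (mod 2342)
1688^8 ≡ 434^2 = 188356 ≡ 996 (mod 2342)
1688^16 ≡ 996^2 = 992016 ≡ 1350 (mod 2342)
1688^32 ≡ 1350^2 = 1822500 ≡ 424 (mod 2342)
1688^64 ≡ 424^2 = 179776 ≡ 1784 (mod 2342)
1688^79 = 1688^64 · 1688^8 · 1688^4 · 1688^2 · 1688^1 ≡ 1784 · 996 · 434 · 1472 · 1688 (mod 2342).
Accumulate the product:
1784 · 996 = 1776864 ≡ 1628
1628 · 434 = 706552 ≡ 1610
1610 · 1472 = 2369920 ≡ 2158
2158 · 1688 = 3642704 ≡ 894

894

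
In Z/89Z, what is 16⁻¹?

39

Run the extended Euclidean algorithm:
89 = 5×16 + 9
16 = 1×9 + 7
9 = 1×7 + 2
7 = 3×2 + 1
2 = 2×1 + 0
gcd(16, 89) = 1, so the inverse exists.
Bézout: 1 = −7×89 + 39×16.
So 16⁻¹ ≡ 39 (mod 89).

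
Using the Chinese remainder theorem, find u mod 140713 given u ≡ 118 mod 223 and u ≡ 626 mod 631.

75715

223⁻¹ mod 631: 223×382 ≡ 1 (mod 631), so 223⁻¹ ≡ 382.
u = 118 + 223×((626 − 118)×382 mod 631) = 118 + 223×339 = 75715.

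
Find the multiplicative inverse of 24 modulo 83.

By the extended Euclidean algorithm:
83 = 3·24 + 11
24 = 2·11 + 2
11 = 5·2 + 1
2 = 2·1 + 0
gcd(24, 83) = 1, so the inverse exists.
Bézout: 1 = 11·83 − 38·24.
So 24⁻¹ ≡ −38 ≡ 45 (mod 83).

45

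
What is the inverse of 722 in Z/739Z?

Run the extended Euclidean algorithm:
739 = 1·722 + 17
722 = 42·17 + 8
17 = 2·8 + 1
8 = 8·1 + 0
gcd(722, 739) = 1, so the inverse exists.
Back-substitute for 1:
1 = 1·17 − 2·8
  = −2·722 + 85·17
  = 85·739 − 87·722
So 722⁻¹ ≡ −87 ≡ 652 (mod 739).

652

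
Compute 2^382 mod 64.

0

By square-and-multiply:
382 in binary is 101111110, i.e. 382 = 256 + 64 + 32 + 16 + 8 + 4 + 2.
2^1 ≡ 2 (mod 64)
2^2 ≡ 2^2 = 4 (mod 64)
2^4 ≡ 4^2 = 16 (mod 64)
2^8 ≡ 16^2 = 256 ≡ 0 (mod 64)
2^16 ≡ 0^2 = 0 (mod 64)
2^32 ≡ 0^2 = 0 (mod 64)
2^64 ≡ 0^2 = 0 (mod 64)
2^128 ≡ 0^2 = 0 (mod 64)
2^256 ≡ 0^2 = 0 (mod 64)
2^382 = 2^256 · 2^64 · 2^32 · 2^16 · 2^8 · 2^4 · 2^2 ≡ 0 · 0 · 0 · 0 · 0 · 16 · 4 (mod 64).
Accumulate the product:
0 · 0 = 0
0 · 0 = 0
0 · 0 = 0
0 · 0 = 0
0 · 16 = 0
0 · 4 = 0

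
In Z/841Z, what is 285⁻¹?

By the extended Euclidean algorithm:
841 = 2*285 + 271
285 = 1*271 + 14
271 = 19*14 + 5
14 = 2*5 + 4
5 = 1*4 + 1
4 = 4*1 + 0
gcd(285, 841) = 1, so the inverse exists.
Back-substitute for 1:
1 = 1*5 − 1*4
  = −1*14 + 3*5
  = 3*271 − 58*14
  = −58*285 + 61*271
  = 61*841 − 180*285
So 285⁻¹ ≡ −180 ≡ 661 (mod 841).

661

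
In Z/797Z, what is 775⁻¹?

326

Apply the Euclidean algorithm and back-substitute:
797 = 1·775 + 22
775 = 35·22 + 5
22 = 4·5 + 2
5 = 2·2 + 1
2 = 2·1 + 0
gcd(775, 797) = 1, so the inverse exists.
Bézout: 1 = −317·797 + 326·775.
So 775⁻¹ ≡ 326 (mod 797).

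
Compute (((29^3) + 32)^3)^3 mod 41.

(29)^3 ≡ 35 (mod 41)
35 + 32 = 67 ≡ 26 (mod 41)
(26)^3 ≡ 28 (mod 41)
(28)^3 ≡ 17 (mod 41)

17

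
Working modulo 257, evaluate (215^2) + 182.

(215)^2 ≡ 222 (mod 257)
222 + 182 = 404 ≡ 147 (mod 257)

147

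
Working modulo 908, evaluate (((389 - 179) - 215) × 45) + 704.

479

389 - 179 = 210
210 - 215 = -5 ≡ 903 (mod 908)
903 × 45 = 40635 ≡ 683 (mod 908)
683 + 704 = 1387 ≡ 479 (mod 908)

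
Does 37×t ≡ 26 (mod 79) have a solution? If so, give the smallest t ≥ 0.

gcd(37, 79) = 1, so a unique solution mod 79 exists.
37⁻¹ ≡ 47 (mod 79).
t ≡ 47×26 ≡ 37 (mod 79).

37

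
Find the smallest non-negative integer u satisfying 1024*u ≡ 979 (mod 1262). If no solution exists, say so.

gcd(1024, 1262) = 2, and 2 does not divide 979.
So the congruence has no solution.

no solution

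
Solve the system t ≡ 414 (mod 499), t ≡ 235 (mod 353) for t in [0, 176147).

150613

499⁻¹ mod 353: 499*162 ≡ 1 (mod 353), so 499⁻¹ ≡ 162.
t = 414 + 499*((235 − 414)*162 mod 353) = 414 + 499*301 = 150613.
Check: 150613 mod 499 = 414, 150613 mod 353 = 235. ✓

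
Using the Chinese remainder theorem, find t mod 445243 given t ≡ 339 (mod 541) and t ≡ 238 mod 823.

201050

541⁻¹ mod 823: 541·143 ≡ 1 (mod 823), so 541⁻¹ ≡ 143.
t = 339 + 541·((238 − 339)·143 mod 823) = 339 + 541·371 = 201050.
Check: 201050 mod 541 = 339, 201050 mod 823 = 238. ✓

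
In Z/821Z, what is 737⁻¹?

Run the extended Euclidean algorithm:
821 = 1×737 + 84
737 = 8×84 + 65
84 = 1×65 + 19
65 = 3×19 + 8
19 = 2×8 + 3
8 = 2×3 + 2
3 = 1×2 + 1
2 = 2×1 + 0
gcd(737, 821) = 1, so the inverse exists.
Back-substitute for 1:
1 = 1×3 − 1×2
  = −1×8 + 3×3
  = 3×19 − 7×8
  = −7×65 + 24×19
  = 24×84 − 31×65
  = −31×737 + 272×84
  = 272×821 − 303×737
So 737⁻¹ ≡ −303 ≡ 518 (mod 821).

518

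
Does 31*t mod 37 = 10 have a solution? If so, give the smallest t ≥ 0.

gcd(31, 37) = 1, so a unique solution mod 37 exists.
31⁻¹ ≡ 6 (mod 37).
t ≡ 6*10 ≡ 23 (mod 37).

23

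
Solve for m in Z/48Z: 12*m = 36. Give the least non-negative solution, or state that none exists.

gcd(12, 48) = 12, and 12 | 36, so solutions exist.
Divide through by 12: 1*m ≡ 3 mod 4.
1⁻¹ ≡ 1 (mod 4).
m ≡ 1*3 ≡ 3 (mod 4).
The smallest non-negative solution is m = 3.

3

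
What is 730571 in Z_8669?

730571 = 84*8669 + 2375, so 730571 ≡ 2375 (mod 8669).

2375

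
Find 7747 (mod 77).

7747 = 100*77 + 47, so 7747 ≡ 47 (mod 77).

47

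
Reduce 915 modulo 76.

915 = 12·76 + 3, so 915 ≡ 3 (mod 76).

3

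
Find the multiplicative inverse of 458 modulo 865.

Run the extended Euclidean algorithm:
865 = 1*458 + 407
458 = 1*407 + 51
407 = 7*51 + 50
51 = 1*50 + 1
50 = 50*1 + 0
gcd(458, 865) = 1, so the inverse exists.
Bézout: 1 = −9*865 + 17*458.
So 458⁻¹ ≡ 17 (mod 865).

17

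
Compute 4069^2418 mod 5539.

2418 in binary is 100101110010, i.e. 2418 = 2048 + 256 + 64 + 32 + 16 + 2.
4069^1 ≡ 4069 (mod 5539)
4069^2 ≡ 4069^2 = 16556761 ≡ 690 (mod 5539)
4069^4 ≡ 690^2 = 476100 ≡ 5285 (mod 5539)
4069^8 ≡ 5285^2 = 27931225 ≡ 3587 (mod 5539)
4069^16 ≡ 3587^2 = 12866569 ≡ 5011 (mod 5539)
4069^32 ≡ 5011^2 = 25110121 ≡ 1834 (mod 5539)
4069^64 ≡ 1834^2 = 3363556 ≡ 1383 (mod 5539)
4069^128 ≡ 1383^2 = 1912689 ≡ 1734 (mod 5539)
4069^256 ≡ 1734^2 = 3006756 ≡ 4618 (mod 5539)
4069^512 ≡ 4618^2 = 21325924 ≡ 774 (mod 5539)
4069^1024 ≡ 774^2 = 599076 ≡ 864 (mod 5539)
4069^2048 ≡ 864^2 = 746496 ≡ 4270 (mod 5539)
4069^2418 = 4069^2048 × 4069^256 × 4069^64 × 4069^32 × 4069^16 × 4069^2 ≡ 4270 × 4618 × 1383 × 1834 × 5011 × 690 (mod 5539).
Accumulate the product:
4270 × 4618 = 19718860 ≡ 20
20 × 1383 = 27660 ≡ 5504
5504 × 1834 = 10094336 ≡ 2278
2278 × 5011 = 11415058 ≡ 4718
4718 × 690 = 3255420 ≡ 4027

4027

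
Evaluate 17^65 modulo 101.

By square-and-multiply:
17^1 ≡ 17 (mod 101)
17^2 ≡ 17^2 = 289 ≡ 87 (mod 101)
17^4 ≡ 87^2 = 7569 ≡ 95 (mod 101)
17^8 ≡ 95^2 = 9025 ≡ 36 (mod 101)
17^16 ≡ 36^2 = 1296 ≡ 84 (mod 101)
17^32 ≡ 84^2 = 7056 ≡ 87 (mod 101)
17^64 ≡ 87^2 = 7569 ≡ 95 (mod 101)
17^65 = 17^64 × 17^1 ≡ 95 × 17 (mod 101).
95 × 17 = 1615 ≡ 100 (mod 101).

100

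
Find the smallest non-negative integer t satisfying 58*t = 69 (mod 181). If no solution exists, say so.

gcd(58, 181) = 1, so a unique solution mod 181 exists.
58⁻¹ ≡ 103 (mod 181).
t ≡ 103*69 ≡ 48 (mod 181).

48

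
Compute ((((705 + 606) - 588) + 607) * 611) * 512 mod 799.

705 + 606 = 1311 ≡ 512 (mod 799)
512 - 588 = -76 ≡ 723 (mod 799)
723 + 607 = 1330 ≡ 531 (mod 799)
531 * 611 = 324441 ≡ 47 (mod 799)
47 * 512 = 24064 ≡ 94 (mod 799)

94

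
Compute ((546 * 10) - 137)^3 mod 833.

546 * 10 = 5460 ≡ 462 (mod 833)
462 - 137 = 325
(325)^3 ≡ 195 (mod 833)

195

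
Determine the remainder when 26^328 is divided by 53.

36

Using repeated squaring:
328 in binary is 101001000, i.e. 328 = 256 + 64 + 8.
26^1 ≡ 26 (mod 53)
26^2 ≡ 26^2 = 676 ≡ 40 (mod 53)
26^4 ≡ 40^2 = 1600 ≡ 10 (mod 53)
26^8 ≡ 10^2 = 100 ≡ 47 (mod 53)
26^16 ≡ 47^2 = 2209 ≡ 36 (mod 53)
26^32 ≡ 36^2 = 1296 ≡ 24 (mod 53)
26^64 ≡ 24^2 = 576 ≡ 46 (mod 53)
26^128 ≡ 46^2 = 2116 ≡ 49 (mod 53)
26^256 ≡ 49^2 = 2401 ≡ 16 (mod 53)
26^328 = 26^256 × 26^64 × 26^8 ≡ 16 × 46 × 47 (mod 53).
Accumulate the product:
16 × 46 = 736 ≡ 47
47 × 47 = 2209 ≡ 36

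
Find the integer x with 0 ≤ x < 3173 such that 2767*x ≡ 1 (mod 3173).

Apply the Euclidean algorithm and back-substitute:
3173 = 1*2767 + 406
2767 = 6*406 + 331
406 = 1*331 + 75
331 = 4*75 + 31
75 = 2*31 + 13
31 = 2*13 + 5
13 = 2*5 + 3
5 = 1*3 + 2
3 = 1*2 + 1
2 = 2*1 + 0
gcd(2767, 3173) = 1, so the inverse exists.
Back-substitute for 1:
1 = 1*3 − 1*2
  = −1*5 + 2*3
  = 2*13 − 5*5
  = −5*31 + 12*13
  = 12*75 − 29*31
  = −29*331 + 128*75
  = 128*406 − 157*331
  = −157*2767 + 1070*406
  = 1070*3173 − 1227*2767
So 2767⁻¹ ≡ −1227 ≡ 1946 (mod 3173).

1946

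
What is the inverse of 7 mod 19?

Apply the Euclidean algorithm and back-substitute:
19 = 2×7 + 5
7 = 1×5 + 2
5 = 2×2 + 1
2 = 2×1 + 0
gcd(7, 19) = 1, so the inverse exists.
Back-substitute for 1:
1 = 1×5 − 2×2
  = −2×7 + 3×5
  = 3×19 − 8×7
So 7⁻¹ ≡ −8 ≡ 11 (mod 19).

11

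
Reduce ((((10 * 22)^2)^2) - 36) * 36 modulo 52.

40

10 * 22 = 220 ≡ 12 (mod 52)
(12)^2 ≡ 40 (mod 52)
(40)^2 ≡ 40 (mod 52)
40 - 36 = 4
4 * 36 = 144 ≡ 40 (mod 52)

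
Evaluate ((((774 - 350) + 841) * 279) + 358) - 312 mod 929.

890

774 - 350 = 424
424 + 841 = 1265 ≡ 336 (mod 929)
336 * 279 = 93744 ≡ 844 (mod 929)
844 + 358 = 1202 ≡ 273 (mod 929)
273 - 312 = -39 ≡ 890 (mod 929)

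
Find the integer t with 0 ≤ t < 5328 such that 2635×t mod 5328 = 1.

643

By the extended Euclidean algorithm:
5328 = 2×2635 + 58
2635 = 45×58 + 25
58 = 2×25 + 8
25 = 3×8 + 1
8 = 8×1 + 0
gcd(2635, 5328) = 1, so the inverse exists.
Bézout: 1 = −318×5328 + 643×2635.
So 2635⁻¹ ≡ 643 (mod 5328).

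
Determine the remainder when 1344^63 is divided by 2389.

1846

Using repeated squaring:
63 in binary is 111111, i.e. 63 = 32 + 16 + 8 + 4 + 2 + 1.
1344^1 ≡ 1344 (mod 2389)
1344^2 ≡ 1344^2 = 1806336 ≡ 252 (mod 2389)
1344^4 ≡ 252^2 = 63504 ≡ 1390 (mod 2389)
1344^8 ≡ 1390^2 = 1932100 ≡ 1788 (mod 2389)
1344^16 ≡ 1788^2 = 3196944 ≡ 462 (mod 2389)
1344^32 ≡ 462^2 = 213444 ≡ 823 (mod 2389)
1344^63 = 1344^32 * 1344^16 * 1344^8 * 1344^4 * 1344^2 * 1344^1 ≡ 823 * 462 * 1788 * 1390 * 252 * 1344 (mod 2389).
Accumulate the product:
823 * 462 = 380226 ≡ 375
375 * 1788 = 670500 ≡ 1580
1580 * 1390 = 2196200 ≡ 709
709 * 252 = 178668 ≡ 1882
1882 * 1344 = 2529408 ≡ 1846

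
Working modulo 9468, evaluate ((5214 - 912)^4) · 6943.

2592

5214 - 912 = 4302
(4302)^4 ≡ 5976 (mod 9468)
5976 · 6943 = 41491368 ≡ 2592 (mod 9468)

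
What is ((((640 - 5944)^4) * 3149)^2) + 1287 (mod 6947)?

640 - 5944 = -5304 ≡ 1643 (mod 6947)
(1643)^4 ≡ 1023 (mod 6947)
1023 * 3149 = 3221427 ≡ 4966 (mod 6947)
(4966)^2 ≡ 6253 (mod 6947)
6253 + 1287 = 7540 ≡ 593 (mod 6947)

593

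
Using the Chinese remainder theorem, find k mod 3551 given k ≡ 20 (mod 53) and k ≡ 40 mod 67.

2988

53⁻¹ mod 67: 53·43 ≡ 1 (mod 67), so 53⁻¹ ≡ 43.
k = 20 + 53·((40 − 20)·43 mod 67) = 20 + 53·56 = 2988.
Check: 2988 mod 53 = 20, 2988 mod 67 = 40. ✓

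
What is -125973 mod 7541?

-125973 = -17×7541 + 2224, so -125973 ≡ 2224 (mod 7541).

2224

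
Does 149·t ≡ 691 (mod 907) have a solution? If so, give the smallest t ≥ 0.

gcd(149, 907) = 1, so a unique solution mod 907 exists.
149⁻¹ ≡ 767 (mod 907).
t ≡ 767·691 ≡ 309 (mod 907).

309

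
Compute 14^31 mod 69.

44

31 in binary is 11111, i.e. 31 = 16 + 8 + 4 + 2 + 1.
14^1 ≡ 14 (mod 69)
14^2 ≡ 14^2 = 196 ≡ 58 (mod 69)
14^4 ≡ 58^2 = 3364 ≡ 52 (mod 69)
14^8 ≡ 52^2 = 2704 ≡ 13 (mod 69)
14^16 ≡ 13^2 = 169 ≡ 31 (mod 69)
14^31 = 14^16 · 14^8 · 14^4 · 14^2 · 14^1 ≡ 31 · 13 · 52 · 58 · 14 (mod 69).
Accumulate the product:
31 · 13 = 403 ≡ 58
58 · 52 = 3016 ≡ 49
49 · 58 = 2842 ≡ 13
13 · 14 = 182 ≡ 44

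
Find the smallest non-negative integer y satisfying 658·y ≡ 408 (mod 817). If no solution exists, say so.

167

gcd(658, 817) = 1, so a unique solution mod 817 exists.
658⁻¹ ≡ 483 (mod 817).
y ≡ 483·408 ≡ 167 (mod 817).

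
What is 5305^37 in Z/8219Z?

1481

Using repeated squaring:
37 in binary is 100101, i.e. 37 = 32 + 4 + 1.
5305^1 ≡ 5305 (mod 8219)
5305^2 ≡ 5305^2 = 28143025 ≡ 1169 (mod 8219)
5305^4 ≡ 1169^2 = 1366561 ≡ 2207 (mod 8219)
5305^8 ≡ 2207^2 = 4870849 ≡ 5201 (mod 8219)
5305^16 ≡ 5201^2 = 27050401 ≡ 1672 (mod 8219)
5305^32 ≡ 1672^2 = 2795584 ≡ 1124 (mod 8219)
5305^37 = 5305^32 · 5305^4 · 5305^1 ≡ 1124 · 2207 · 5305 (mod 8219).
Accumulate the product:
1124 · 2207 = 2480668 ≡ 6749
6749 · 5305 = 35803445 ≡ 1481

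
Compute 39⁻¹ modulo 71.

51

71 = 1×39 + 32
39 = 1×32 + 7
32 = 4×7 + 4
7 = 1×4 + 3
4 = 1×3 + 1
3 = 3×1 + 0
gcd(39, 71) = 1, so the inverse exists.
Bézout: 1 = 11×71 − 20×39.
So 39⁻¹ ≡ −20 ≡ 51 (mod 71).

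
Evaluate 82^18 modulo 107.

87

82^1 ≡ 82 (mod 107)
82^2 ≡ 82^2 = 6724 ≡ 90 (mod 107)
82^4 ≡ 90^2 = 8100 ≡ 75 (mod 107)
82^8 ≡ 75^2 = 5625 ≡ 61 (mod 107)
82^16 ≡ 61^2 = 3721 ≡ 83 (mod 107)
82^18 = 82^16 × 82^2 ≡ 83 × 90 (mod 107).
83 × 90 = 7470 ≡ 87 (mod 107).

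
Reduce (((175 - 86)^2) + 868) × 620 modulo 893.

94

175 - 86 = 89
(89)^2 ≡ 777 (mod 893)
777 + 868 = 1645 ≡ 752 (mod 893)
752 × 620 = 466240 ≡ 94 (mod 893)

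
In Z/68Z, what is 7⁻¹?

68 = 9×7 + 5
7 = 1×5 + 2
5 = 2×2 + 1
2 = 2×1 + 0
gcd(7, 68) = 1, so the inverse exists.
Bézout: 1 = 3×68 − 29×7.
So 7⁻¹ ≡ −29 ≡ 39 (mod 68).

39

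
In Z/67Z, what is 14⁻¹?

24

67 = 4×14 + 11
14 = 1×11 + 3
11 = 3×3 + 2
3 = 1×2 + 1
2 = 2×1 + 0
gcd(14, 67) = 1, so the inverse exists.
Back-substitute for 1:
1 = 1×3 − 1×2
  = −1×11 + 4×3
  = 4×14 − 5×11
  = −5×67 + 24×14
So 14⁻¹ ≡ 24 (mod 67).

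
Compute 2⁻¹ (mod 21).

Apply the Euclidean algorithm and back-substitute:
21 = 10·2 + 1
2 = 2·1 + 0
gcd(2, 21) = 1, so the inverse exists.
Back-substitute for 1:
1 = 1·21 − 10·2
So 2⁻¹ ≡ −10 ≡ 11 (mod 21).

11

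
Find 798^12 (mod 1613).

535

12 in binary is 1100, i.e. 12 = 8 + 4.
798^1 ≡ 798 (mod 1613)
798^2 ≡ 798^2 = 636804 ≡ 1282 (mod 1613)
798^4 ≡ 1282^2 = 1643524 ≡ 1490 (mod 1613)
798^8 ≡ 1490^2 = 2220100 ≡ 612 (mod 1613)
798^12 = 798^8 × 798^4 ≡ 612 × 1490 (mod 1613).
612 × 1490 = 911880 ≡ 535 (mod 1613).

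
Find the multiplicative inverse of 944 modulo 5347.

2294

5347 = 5*944 + 627
944 = 1*627 + 317
627 = 1*317 + 310
317 = 1*310 + 7
310 = 44*7 + 2
7 = 3*2 + 1
2 = 2*1 + 0
gcd(944, 5347) = 1, so the inverse exists.
Bézout: 1 = −405*5347 + 2294*944.
So 944⁻¹ ≡ 2294 (mod 5347).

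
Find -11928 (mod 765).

-11928 = -16*765 + 312, so -11928 ≡ 312 (mod 765).

312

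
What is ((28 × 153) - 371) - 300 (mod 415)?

293

28 × 153 = 4284 ≡ 134 (mod 415)
134 - 371 = -237 ≡ 178 (mod 415)
178 - 300 = -122 ≡ 293 (mod 415)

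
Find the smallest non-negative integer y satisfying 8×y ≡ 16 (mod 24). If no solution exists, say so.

gcd(8, 24) = 8, and 8 | 16, so solutions exist.
Divide through by 8: 1×y ≡ 2 (mod 3).
1⁻¹ ≡ 1 (mod 3).
y ≡ 1×2 ≡ 2 (mod 3).
The smallest non-negative solution is y = 2.

2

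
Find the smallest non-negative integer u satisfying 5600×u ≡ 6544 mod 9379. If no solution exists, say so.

3458

gcd(5600, 9379) = 1, so a unique solution mod 9379 exists.
5600⁻¹ ≡ 1643 (mod 9379).
u ≡ 1643×6544 ≡ 3458 (mod 9379).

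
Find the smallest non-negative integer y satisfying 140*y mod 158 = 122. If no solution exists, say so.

gcd(140, 158) = 2, and 2 | 122, so solutions exist.
Divide through by 2: 70*y mod 79 = 61.
70⁻¹ ≡ 35 (mod 79).
y ≡ 35*61 ≡ 2 (mod 79).
The smallest non-negative solution is y = 2.

2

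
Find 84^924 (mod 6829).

4790

Compute successive squares:
924 in binary is 1110011100, i.e. 924 = 512 + 256 + 128 + 16 + 8 + 4.
84^1 ≡ 84 (mod 6829)
84^2 ≡ 84^2 = 7056 ≡ 227 (mod 6829)
84^4 ≡ 227^2 = 51529 ≡ 3726 (mod 6829)
84^8 ≡ 3726^2 = 13883076 ≡ 6548 (mod 6829)
84^16 ≡ 6548^2 = 42876304 ≡ 3842 (mod 6829)
84^32 ≡ 3842^2 = 14760964 ≡ 3495 (mod 6829)
84^64 ≡ 3495^2 = 12215025 ≡ 4773 (mod 6829)
84^128 ≡ 4773^2 = 22781529 ≡ 6814 (mod 6829)
84^256 ≡ 6814^2 = 46430596 ≡ 225 (mod 6829)
84^512 ≡ 225^2 = 50625 ≡ 2822 (mod 6829)
84^924 = 84^512 * 84^256 * 84^128 * 84^16 * 84^8 * 84^4 ≡ 2822 * 225 * 6814 * 3842 * 6548 * 3726 (mod 6829).
Accumulate the product:
2822 * 225 = 634950 ≡ 6682
6682 * 6814 = 45531148 ≡ 2205
2205 * 3842 = 8471610 ≡ 3650
3650 * 6548 = 23900200 ≡ 5529
5529 * 3726 = 20601054 ≡ 4790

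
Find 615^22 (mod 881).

615^1 ≡ 615 (mod 881)
615^2 ≡ 615^2 = 378225 ≡ 276 (mod 881)
615^4 ≡ 276^2 = 76176 ≡ 410 (mod 881)
615^8 ≡ 410^2 = 168100 ≡ 710 (mod 881)
615^16 ≡ 710^2 = 504100 ≡ 168 (mod 881)
615^22 = 615^16 * 615^4 * 615^2 ≡ 168 * 410 * 276 (mod 881).
Accumulate the product:
168 * 410 = 68880 ≡ 162
162 * 276 = 44712 ≡ 662

662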